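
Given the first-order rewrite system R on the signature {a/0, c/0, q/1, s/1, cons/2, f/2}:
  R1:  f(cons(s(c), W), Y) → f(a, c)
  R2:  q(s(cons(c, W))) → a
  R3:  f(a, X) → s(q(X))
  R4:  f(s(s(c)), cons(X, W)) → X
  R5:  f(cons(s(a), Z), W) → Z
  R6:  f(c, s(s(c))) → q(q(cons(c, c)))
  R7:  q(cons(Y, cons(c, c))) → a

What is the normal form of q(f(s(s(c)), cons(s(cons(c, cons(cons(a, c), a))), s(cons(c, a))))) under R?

1. q(f(s(s(c)), cons(s(cons(c, cons(cons(a, c), a))), s(cons(c, a)))))  →  q(s(cons(c, cons(cons(a, c), a))))   [R4 at 1]
2. q(s(cons(c, cons(cons(a, c), a))))  →  a   [R2 at ε]

a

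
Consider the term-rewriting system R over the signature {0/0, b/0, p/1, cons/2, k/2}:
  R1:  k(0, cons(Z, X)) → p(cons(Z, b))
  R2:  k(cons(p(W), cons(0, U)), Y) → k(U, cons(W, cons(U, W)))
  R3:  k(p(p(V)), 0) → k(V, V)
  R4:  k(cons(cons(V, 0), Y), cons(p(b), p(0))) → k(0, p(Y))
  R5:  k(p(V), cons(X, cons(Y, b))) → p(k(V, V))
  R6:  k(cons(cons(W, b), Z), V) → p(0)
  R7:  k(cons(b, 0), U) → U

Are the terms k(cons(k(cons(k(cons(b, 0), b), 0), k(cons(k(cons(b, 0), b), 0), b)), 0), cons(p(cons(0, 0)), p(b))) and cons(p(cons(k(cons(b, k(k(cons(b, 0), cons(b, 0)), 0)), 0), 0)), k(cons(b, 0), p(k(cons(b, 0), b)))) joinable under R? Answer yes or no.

yes — NF(t₁) = cons(p(cons(0, 0)), p(b)), NF(t₂) = cons(p(cons(0, 0)), p(b))

Reduce t₁ = k(cons(k(cons(k(cons(b, 0), b), 0), k(cons(k(cons(b, 0), b), 0), b)), 0), cons(p(cons(0, 0)), p(b))):
1. k(cons(k(cons(k(cons(b, 0), b), 0), k(cons(k(cons(b, 0), b), 0), b)), 0), cons(p(cons(0, 0)), p(b)))  →  k(cons(k(cons(b, 0), k(cons(k(cons(b, 0), b), 0), b)), 0), cons(p(cons(0, 0)), p(b)))   [R7 at 1.1.1.1]
2. k(cons(k(cons(b, 0), k(cons(k(cons(b, 0), b), 0), b)), 0), cons(p(cons(0, 0)), p(b)))  →  k(cons(k(cons(k(cons(b, 0), b), 0), b), 0), cons(p(cons(0, 0)), p(b)))   [R7 at 1.1]
3. k(cons(k(cons(k(cons(b, 0), b), 0), b), 0), cons(p(cons(0, 0)), p(b)))  →  k(cons(k(cons(b, 0), b), 0), cons(p(cons(0, 0)), p(b)))   [R7 at 1.1.1.1]
4. k(cons(k(cons(b, 0), b), 0), cons(p(cons(0, 0)), p(b)))  →  k(cons(b, 0), cons(p(cons(0, 0)), p(b)))   [R7 at 1.1]
5. k(cons(b, 0), cons(p(cons(0, 0)), p(b)))  →  cons(p(cons(0, 0)), p(b))   [R7 at ε]

Reduce t₂ = cons(p(cons(k(cons(b, k(k(cons(b, 0), cons(b, 0)), 0)), 0), 0)), k(cons(b, 0), p(k(cons(b, 0), b)))):
1. cons(p(cons(k(cons(b, k(k(cons(b, 0), cons(b, 0)), 0)), 0), 0)), k(cons(b, 0), p(k(cons(b, 0), b))))  →  cons(p(cons(k(cons(b, k(cons(b, 0), 0)), 0), 0)), k(cons(b, 0), p(k(cons(b, 0), b))))   [R7 at 1.1.1.1.2.1]
2. cons(p(cons(k(cons(b, k(cons(b, 0), 0)), 0), 0)), k(cons(b, 0), p(k(cons(b, 0), b))))  →  cons(p(cons(k(cons(b, 0), 0), 0)), k(cons(b, 0), p(k(cons(b, 0), b))))   [R7 at 1.1.1.1.2]
3. cons(p(cons(k(cons(b, 0), 0), 0)), k(cons(b, 0), p(k(cons(b, 0), b))))  →  cons(p(cons(0, 0)), k(cons(b, 0), p(k(cons(b, 0), b))))   [R7 at 1.1.1]
4. cons(p(cons(0, 0)), k(cons(b, 0), p(k(cons(b, 0), b))))  →  cons(p(cons(0, 0)), p(k(cons(b, 0), b)))   [R7 at 2]
5. cons(p(cons(0, 0)), p(k(cons(b, 0), b)))  →  cons(p(cons(0, 0)), p(b))   [R7 at 2.1]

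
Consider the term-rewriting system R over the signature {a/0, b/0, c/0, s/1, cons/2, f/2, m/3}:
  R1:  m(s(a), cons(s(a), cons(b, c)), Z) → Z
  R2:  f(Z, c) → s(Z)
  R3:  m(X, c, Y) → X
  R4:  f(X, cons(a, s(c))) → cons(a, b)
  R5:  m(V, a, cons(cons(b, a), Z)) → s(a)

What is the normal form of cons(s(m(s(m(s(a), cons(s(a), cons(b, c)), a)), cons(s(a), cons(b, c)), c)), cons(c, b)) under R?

1. cons(s(m(s(m(s(a), cons(s(a), cons(b, c)), a)), cons(s(a), cons(b, c)), c)), cons(c, b))  →  cons(s(m(s(a), cons(s(a), cons(b, c)), c)), cons(c, b))   [R1 at 1.1.1.1]
2. cons(s(m(s(a), cons(s(a), cons(b, c)), c)), cons(c, b))  →  cons(s(c), cons(c, b))   [R1 at 1.1]

cons(s(c), cons(c, b))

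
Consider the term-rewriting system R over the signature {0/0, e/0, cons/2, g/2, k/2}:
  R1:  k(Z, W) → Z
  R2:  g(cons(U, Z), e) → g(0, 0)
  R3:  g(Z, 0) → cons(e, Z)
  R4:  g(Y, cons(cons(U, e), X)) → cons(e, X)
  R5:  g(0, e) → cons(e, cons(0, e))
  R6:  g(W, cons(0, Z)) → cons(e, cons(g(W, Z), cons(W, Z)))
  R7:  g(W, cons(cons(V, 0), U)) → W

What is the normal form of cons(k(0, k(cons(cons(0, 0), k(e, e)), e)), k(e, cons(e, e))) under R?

cons(0, e)

1. cons(k(0, k(cons(cons(0, 0), k(e, e)), e)), k(e, cons(e, e)))  →  cons(0, k(e, cons(e, e)))   [R1 at 1]
2. cons(0, k(e, cons(e, e)))  →  cons(0, e)   [R1 at 2]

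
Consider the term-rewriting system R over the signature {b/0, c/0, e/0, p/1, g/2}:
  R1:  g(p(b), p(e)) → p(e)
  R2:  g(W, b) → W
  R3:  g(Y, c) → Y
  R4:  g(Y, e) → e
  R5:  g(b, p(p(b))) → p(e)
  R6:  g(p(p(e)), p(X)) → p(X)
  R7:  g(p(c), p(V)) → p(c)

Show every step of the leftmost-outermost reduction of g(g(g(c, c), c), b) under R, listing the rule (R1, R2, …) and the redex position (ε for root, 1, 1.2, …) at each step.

1. g(g(g(c, c), c), b)  →  g(g(c, c), c)   [R2 at ε]
2. g(g(c, c), c)  →  g(c, c)   [R3 at ε]
3. g(c, c)  →  c   [R3 at ε]

c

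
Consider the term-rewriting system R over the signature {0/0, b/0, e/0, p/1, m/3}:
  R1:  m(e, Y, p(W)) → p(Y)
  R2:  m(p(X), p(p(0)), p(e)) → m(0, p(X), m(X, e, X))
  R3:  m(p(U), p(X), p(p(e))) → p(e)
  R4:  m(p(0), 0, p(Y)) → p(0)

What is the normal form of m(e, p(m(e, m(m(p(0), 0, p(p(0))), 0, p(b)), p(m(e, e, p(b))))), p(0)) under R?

p(p(p(p(0))))

1. m(e, p(m(e, m(m(p(0), 0, p(p(0))), 0, p(b)), p(m(e, e, p(b))))), p(0))  →  p(p(m(e, m(m(p(0), 0, p(p(0))), 0, p(b)), p(m(e, e, p(b))))))   [R1 at ε]
2. p(p(m(e, m(m(p(0), 0, p(p(0))), 0, p(b)), p(m(e, e, p(b))))))  →  p(p(p(m(m(p(0), 0, p(p(0))), 0, p(b)))))   [R1 at 1.1]
3. p(p(p(m(m(p(0), 0, p(p(0))), 0, p(b)))))  →  p(p(p(m(p(0), 0, p(b)))))   [R4 at 1.1.1.1]
4. p(p(p(m(p(0), 0, p(b)))))  →  p(p(p(p(0))))   [R4 at 1.1.1]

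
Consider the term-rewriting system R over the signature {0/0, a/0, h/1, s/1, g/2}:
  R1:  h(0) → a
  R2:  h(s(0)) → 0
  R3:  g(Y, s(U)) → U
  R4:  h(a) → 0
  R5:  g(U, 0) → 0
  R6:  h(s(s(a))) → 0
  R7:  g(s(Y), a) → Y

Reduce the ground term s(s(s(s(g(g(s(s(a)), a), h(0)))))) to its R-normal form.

s(s(s(s(a))))

1. s(s(s(s(g(g(s(s(a)), a), h(0))))))  →  s(s(s(s(g(s(a), h(0))))))   [R7 at 1.1.1.1.1]
2. s(s(s(s(g(s(a), h(0))))))  →  s(s(s(s(g(s(a), a)))))   [R1 at 1.1.1.1.2]
3. s(s(s(s(g(s(a), a)))))  →  s(s(s(s(a))))   [R7 at 1.1.1.1]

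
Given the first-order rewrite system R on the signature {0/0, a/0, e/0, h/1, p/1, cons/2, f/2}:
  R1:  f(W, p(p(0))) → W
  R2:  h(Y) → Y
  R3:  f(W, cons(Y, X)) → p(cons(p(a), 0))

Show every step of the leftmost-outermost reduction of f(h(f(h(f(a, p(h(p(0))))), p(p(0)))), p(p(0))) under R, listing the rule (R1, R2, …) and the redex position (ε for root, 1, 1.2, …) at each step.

1. f(h(f(h(f(a, p(h(p(0))))), p(p(0)))), p(p(0)))  →  h(f(h(f(a, p(h(p(0))))), p(p(0))))   [R1 at ε]
2. h(f(h(f(a, p(h(p(0))))), p(p(0))))  →  f(h(f(a, p(h(p(0))))), p(p(0)))   [R2 at ε]
3. f(h(f(a, p(h(p(0))))), p(p(0)))  →  h(f(a, p(h(p(0)))))   [R1 at ε]
4. h(f(a, p(h(p(0)))))  →  f(a, p(h(p(0))))   [R2 at ε]
5. f(a, p(h(p(0))))  →  f(a, p(p(0)))   [R2 at 2.1]
6. f(a, p(p(0)))  →  a   [R1 at ε]

a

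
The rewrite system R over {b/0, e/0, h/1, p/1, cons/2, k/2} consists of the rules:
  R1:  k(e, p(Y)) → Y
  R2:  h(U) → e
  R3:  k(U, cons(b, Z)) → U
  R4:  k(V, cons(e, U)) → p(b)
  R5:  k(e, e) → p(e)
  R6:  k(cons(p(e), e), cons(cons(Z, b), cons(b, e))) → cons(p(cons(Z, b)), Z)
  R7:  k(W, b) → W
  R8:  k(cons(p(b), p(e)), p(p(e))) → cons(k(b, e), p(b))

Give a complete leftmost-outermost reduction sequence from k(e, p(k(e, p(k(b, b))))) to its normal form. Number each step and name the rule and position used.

1. k(e, p(k(e, p(k(b, b)))))  →  k(e, p(k(b, b)))   [R1 at ε]
2. k(e, p(k(b, b)))  →  k(b, b)   [R1 at ε]
3. k(b, b)  →  b   [R7 at ε]

b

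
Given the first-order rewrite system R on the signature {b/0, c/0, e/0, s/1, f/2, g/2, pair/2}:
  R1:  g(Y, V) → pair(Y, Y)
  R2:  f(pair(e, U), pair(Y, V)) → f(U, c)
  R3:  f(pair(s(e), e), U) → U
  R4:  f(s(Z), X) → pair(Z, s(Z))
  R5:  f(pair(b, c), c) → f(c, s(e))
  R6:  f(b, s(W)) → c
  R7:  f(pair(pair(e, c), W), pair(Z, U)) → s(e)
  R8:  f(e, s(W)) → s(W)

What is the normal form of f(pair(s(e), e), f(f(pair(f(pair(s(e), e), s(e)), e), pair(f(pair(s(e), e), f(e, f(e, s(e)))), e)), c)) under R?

1. f(pair(s(e), e), f(f(pair(f(pair(s(e), e), s(e)), e), pair(f(pair(s(e), e), f(e, f(e, s(e)))), e)), c))  →  f(f(pair(f(pair(s(e), e), s(e)), e), pair(f(pair(s(e), e), f(e, f(e, s(e)))), e)), c)   [R3 at ε]
2. f(f(pair(f(pair(s(e), e), s(e)), e), pair(f(pair(s(e), e), f(e, f(e, s(e)))), e)), c)  →  f(f(pair(s(e), e), pair(f(pair(s(e), e), f(e, f(e, s(e)))), e)), c)   [R3 at 1.1.1]
3. f(f(pair(s(e), e), pair(f(pair(s(e), e), f(e, f(e, s(e)))), e)), c)  →  f(pair(f(pair(s(e), e), f(e, f(e, s(e)))), e), c)   [R3 at 1]
4. f(pair(f(pair(s(e), e), f(e, f(e, s(e)))), e), c)  →  f(pair(f(e, f(e, s(e))), e), c)   [R3 at 1.1]
5. f(pair(f(e, f(e, s(e))), e), c)  →  f(pair(f(e, s(e)), e), c)   [R8 at 1.1.2]
6. f(pair(f(e, s(e)), e), c)  →  f(pair(s(e), e), c)   [R8 at 1.1]
7. f(pair(s(e), e), c)  →  c   [R3 at ε]

c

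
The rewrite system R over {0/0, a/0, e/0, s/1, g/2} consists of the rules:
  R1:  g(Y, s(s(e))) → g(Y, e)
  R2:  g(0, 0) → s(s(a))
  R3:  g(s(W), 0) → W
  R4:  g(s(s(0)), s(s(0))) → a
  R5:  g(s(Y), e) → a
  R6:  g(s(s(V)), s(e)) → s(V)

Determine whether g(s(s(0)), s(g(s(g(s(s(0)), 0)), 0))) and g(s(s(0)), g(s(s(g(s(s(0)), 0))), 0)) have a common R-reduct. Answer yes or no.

Reduce t₁ = g(s(s(0)), s(g(s(g(s(s(0)), 0)), 0))):
1. g(s(s(0)), s(g(s(g(s(s(0)), 0)), 0)))  →  g(s(s(0)), s(g(s(s(0)), 0)))   [R3 at 2.1]
2. g(s(s(0)), s(g(s(s(0)), 0)))  →  g(s(s(0)), s(s(0)))   [R3 at 2.1]
3. g(s(s(0)), s(s(0)))  →  a   [R4 at ε]

Reduce t₂ = g(s(s(0)), g(s(s(g(s(s(0)), 0))), 0)):
1. g(s(s(0)), g(s(s(g(s(s(0)), 0))), 0))  →  g(s(s(0)), s(g(s(s(0)), 0)))   [R3 at 2]
2. g(s(s(0)), s(g(s(s(0)), 0)))  →  g(s(s(0)), s(s(0)))   [R3 at 2.1]
3. g(s(s(0)), s(s(0)))  →  a   [R4 at ε]

yes — NF(t₁) = a, NF(t₂) = a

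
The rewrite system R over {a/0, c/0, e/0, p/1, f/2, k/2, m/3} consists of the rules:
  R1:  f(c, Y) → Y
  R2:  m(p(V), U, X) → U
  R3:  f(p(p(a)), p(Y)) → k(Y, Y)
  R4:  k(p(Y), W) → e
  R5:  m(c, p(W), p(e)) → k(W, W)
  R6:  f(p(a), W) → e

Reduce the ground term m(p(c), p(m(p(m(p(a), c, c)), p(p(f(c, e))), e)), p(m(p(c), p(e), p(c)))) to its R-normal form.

1. m(p(c), p(m(p(m(p(a), c, c)), p(p(f(c, e))), e)), p(m(p(c), p(e), p(c))))  →  p(m(p(m(p(a), c, c)), p(p(f(c, e))), e))   [R2 at ε]
2. p(m(p(m(p(a), c, c)), p(p(f(c, e))), e))  →  p(p(p(f(c, e))))   [R2 at 1]
3. p(p(p(f(c, e))))  →  p(p(p(e)))   [R1 at 1.1.1]

p(p(p(e)))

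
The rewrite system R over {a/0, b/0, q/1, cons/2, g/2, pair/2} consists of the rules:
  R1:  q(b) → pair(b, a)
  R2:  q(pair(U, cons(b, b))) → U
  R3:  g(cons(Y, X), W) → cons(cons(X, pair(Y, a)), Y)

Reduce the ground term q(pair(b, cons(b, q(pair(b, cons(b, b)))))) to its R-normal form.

1. q(pair(b, cons(b, q(pair(b, cons(b, b))))))  →  q(pair(b, cons(b, b)))   [R2 at 1.2.2]
2. q(pair(b, cons(b, b)))  →  b   [R2 at ε]

b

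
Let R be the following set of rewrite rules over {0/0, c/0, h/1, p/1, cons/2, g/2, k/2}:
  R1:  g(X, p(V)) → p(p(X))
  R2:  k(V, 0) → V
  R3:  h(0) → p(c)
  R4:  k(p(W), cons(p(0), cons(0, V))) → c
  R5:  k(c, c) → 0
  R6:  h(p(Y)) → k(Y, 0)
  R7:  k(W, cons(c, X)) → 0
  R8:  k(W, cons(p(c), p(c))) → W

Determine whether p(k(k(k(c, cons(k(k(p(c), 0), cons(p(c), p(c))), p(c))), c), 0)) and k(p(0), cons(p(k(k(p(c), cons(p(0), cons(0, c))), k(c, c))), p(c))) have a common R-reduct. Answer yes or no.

yes — NF(t₁) = p(0), NF(t₂) = p(0)

Reduce t₁ = p(k(k(k(c, cons(k(k(p(c), 0), cons(p(c), p(c))), p(c))), c), 0)):
1. p(k(k(k(c, cons(k(k(p(c), 0), cons(p(c), p(c))), p(c))), c), 0))  →  p(k(k(c, cons(k(k(p(c), 0), cons(p(c), p(c))), p(c))), c))   [R2 at 1]
2. p(k(k(c, cons(k(k(p(c), 0), cons(p(c), p(c))), p(c))), c))  →  p(k(k(c, cons(k(p(c), 0), p(c))), c))   [R8 at 1.1.2.1]
3. p(k(k(c, cons(k(p(c), 0), p(c))), c))  →  p(k(k(c, cons(p(c), p(c))), c))   [R2 at 1.1.2.1]
4. p(k(k(c, cons(p(c), p(c))), c))  →  p(k(c, c))   [R8 at 1.1]
5. p(k(c, c))  →  p(0)   [R5 at 1]

Reduce t₂ = k(p(0), cons(p(k(k(p(c), cons(p(0), cons(0, c))), k(c, c))), p(c))):
1. k(p(0), cons(p(k(k(p(c), cons(p(0), cons(0, c))), k(c, c))), p(c)))  →  k(p(0), cons(p(k(c, k(c, c))), p(c)))   [R4 at 2.1.1.1]
2. k(p(0), cons(p(k(c, k(c, c))), p(c)))  →  k(p(0), cons(p(k(c, 0)), p(c)))   [R5 at 2.1.1.2]
3. k(p(0), cons(p(k(c, 0)), p(c)))  →  k(p(0), cons(p(c), p(c)))   [R2 at 2.1.1]
4. k(p(0), cons(p(c), p(c)))  →  p(0)   [R8 at ε]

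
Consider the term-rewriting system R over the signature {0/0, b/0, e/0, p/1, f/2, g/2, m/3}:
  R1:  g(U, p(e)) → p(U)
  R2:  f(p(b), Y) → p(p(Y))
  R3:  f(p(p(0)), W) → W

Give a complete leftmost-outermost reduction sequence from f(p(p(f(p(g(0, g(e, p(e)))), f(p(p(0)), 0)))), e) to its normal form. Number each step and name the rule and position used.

e

1. f(p(p(f(p(g(0, g(e, p(e)))), f(p(p(0)), 0)))), e)  →  f(p(p(f(p(g(0, p(e))), f(p(p(0)), 0)))), e)   [R1 at 1.1.1.1.1.2]
2. f(p(p(f(p(g(0, p(e))), f(p(p(0)), 0)))), e)  →  f(p(p(f(p(p(0)), f(p(p(0)), 0)))), e)   [R1 at 1.1.1.1.1]
3. f(p(p(f(p(p(0)), f(p(p(0)), 0)))), e)  →  f(p(p(f(p(p(0)), 0))), e)   [R3 at 1.1.1]
4. f(p(p(f(p(p(0)), 0))), e)  →  f(p(p(0)), e)   [R3 at 1.1.1]
5. f(p(p(0)), e)  →  e   [R3 at ε]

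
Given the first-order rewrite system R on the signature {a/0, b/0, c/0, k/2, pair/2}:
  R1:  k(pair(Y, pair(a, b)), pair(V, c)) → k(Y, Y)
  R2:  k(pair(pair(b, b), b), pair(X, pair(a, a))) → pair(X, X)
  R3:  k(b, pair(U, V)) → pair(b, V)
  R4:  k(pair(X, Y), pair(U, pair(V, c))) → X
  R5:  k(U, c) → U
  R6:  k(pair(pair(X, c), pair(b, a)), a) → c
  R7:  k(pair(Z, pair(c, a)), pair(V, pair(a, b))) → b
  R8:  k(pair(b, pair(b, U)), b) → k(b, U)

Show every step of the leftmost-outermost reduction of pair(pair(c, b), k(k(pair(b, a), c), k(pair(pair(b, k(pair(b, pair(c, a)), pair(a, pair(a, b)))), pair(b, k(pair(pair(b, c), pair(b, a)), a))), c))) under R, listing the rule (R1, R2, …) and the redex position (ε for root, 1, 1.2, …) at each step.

1. pair(pair(c, b), k(k(pair(b, a), c), k(pair(pair(b, k(pair(b, pair(c, a)), pair(a, pair(a, b)))), pair(b, k(pair(pair(b, c), pair(b, a)), a))), c)))  →  pair(pair(c, b), k(pair(b, a), k(pair(pair(b, k(pair(b, pair(c, a)), pair(a, pair(a, b)))), pair(b, k(pair(pair(b, c), pair(b, a)), a))), c)))   [R5 at 2.1]
2. pair(pair(c, b), k(pair(b, a), k(pair(pair(b, k(pair(b, pair(c, a)), pair(a, pair(a, b)))), pair(b, k(pair(pair(b, c), pair(b, a)), a))), c)))  →  pair(pair(c, b), k(pair(b, a), pair(pair(b, k(pair(b, pair(c, a)), pair(a, pair(a, b)))), pair(b, k(pair(pair(b, c), pair(b, a)), a)))))   [R5 at 2.2]
3. pair(pair(c, b), k(pair(b, a), pair(pair(b, k(pair(b, pair(c, a)), pair(a, pair(a, b)))), pair(b, k(pair(pair(b, c), pair(b, a)), a)))))  →  pair(pair(c, b), k(pair(b, a), pair(pair(b, b), pair(b, k(pair(pair(b, c), pair(b, a)), a)))))   [R7 at 2.2.1.2]
4. pair(pair(c, b), k(pair(b, a), pair(pair(b, b), pair(b, k(pair(pair(b, c), pair(b, a)), a)))))  →  pair(pair(c, b), k(pair(b, a), pair(pair(b, b), pair(b, c))))   [R6 at 2.2.2.2]
5. pair(pair(c, b), k(pair(b, a), pair(pair(b, b), pair(b, c))))  →  pair(pair(c, b), b)   [R4 at 2]

pair(pair(c, b), b)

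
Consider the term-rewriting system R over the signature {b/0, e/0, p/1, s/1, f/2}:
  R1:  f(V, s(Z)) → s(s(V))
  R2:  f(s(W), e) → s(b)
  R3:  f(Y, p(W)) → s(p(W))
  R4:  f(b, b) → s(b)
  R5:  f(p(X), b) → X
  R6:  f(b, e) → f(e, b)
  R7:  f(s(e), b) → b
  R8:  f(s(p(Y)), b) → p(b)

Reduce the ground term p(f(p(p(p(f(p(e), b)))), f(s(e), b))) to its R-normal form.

1. p(f(p(p(p(f(p(e), b)))), f(s(e), b)))  →  p(f(p(p(p(e))), f(s(e), b)))   [R5 at 1.1.1.1.1]
2. p(f(p(p(p(e))), f(s(e), b)))  →  p(f(p(p(p(e))), b))   [R7 at 1.2]
3. p(f(p(p(p(e))), b))  →  p(p(p(e)))   [R5 at 1]

p(p(p(e)))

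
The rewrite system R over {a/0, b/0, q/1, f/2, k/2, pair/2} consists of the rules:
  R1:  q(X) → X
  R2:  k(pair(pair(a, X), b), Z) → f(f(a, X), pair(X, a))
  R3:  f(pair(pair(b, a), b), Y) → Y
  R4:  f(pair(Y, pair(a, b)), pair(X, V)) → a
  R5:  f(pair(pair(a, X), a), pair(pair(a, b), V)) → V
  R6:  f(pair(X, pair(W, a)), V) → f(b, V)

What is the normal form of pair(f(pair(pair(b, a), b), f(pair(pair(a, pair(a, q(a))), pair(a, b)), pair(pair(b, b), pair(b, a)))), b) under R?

pair(a, b)

1. pair(f(pair(pair(b, a), b), f(pair(pair(a, pair(a, q(a))), pair(a, b)), pair(pair(b, b), pair(b, a)))), b)  →  pair(f(pair(pair(a, pair(a, q(a))), pair(a, b)), pair(pair(b, b), pair(b, a))), b)   [R3 at 1]
2. pair(f(pair(pair(a, pair(a, q(a))), pair(a, b)), pair(pair(b, b), pair(b, a))), b)  →  pair(a, b)   [R4 at 1]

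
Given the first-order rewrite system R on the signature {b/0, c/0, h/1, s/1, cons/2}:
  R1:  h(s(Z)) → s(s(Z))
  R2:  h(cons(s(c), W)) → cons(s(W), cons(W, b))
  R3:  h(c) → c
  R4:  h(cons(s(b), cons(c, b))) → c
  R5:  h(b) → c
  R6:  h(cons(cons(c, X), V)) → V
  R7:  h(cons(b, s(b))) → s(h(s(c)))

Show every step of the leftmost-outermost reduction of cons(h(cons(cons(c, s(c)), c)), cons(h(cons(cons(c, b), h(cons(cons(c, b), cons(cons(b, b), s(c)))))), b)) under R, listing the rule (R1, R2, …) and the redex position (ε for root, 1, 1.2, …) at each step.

1. cons(h(cons(cons(c, s(c)), c)), cons(h(cons(cons(c, b), h(cons(cons(c, b), cons(cons(b, b), s(c)))))), b))  →  cons(c, cons(h(cons(cons(c, b), h(cons(cons(c, b), cons(cons(b, b), s(c)))))), b))   [R6 at 1]
2. cons(c, cons(h(cons(cons(c, b), h(cons(cons(c, b), cons(cons(b, b), s(c)))))), b))  →  cons(c, cons(h(cons(cons(c, b), cons(cons(b, b), s(c)))), b))   [R6 at 2.1]
3. cons(c, cons(h(cons(cons(c, b), cons(cons(b, b), s(c)))), b))  →  cons(c, cons(cons(cons(b, b), s(c)), b))   [R6 at 2.1]

cons(c, cons(cons(cons(b, b), s(c)), b))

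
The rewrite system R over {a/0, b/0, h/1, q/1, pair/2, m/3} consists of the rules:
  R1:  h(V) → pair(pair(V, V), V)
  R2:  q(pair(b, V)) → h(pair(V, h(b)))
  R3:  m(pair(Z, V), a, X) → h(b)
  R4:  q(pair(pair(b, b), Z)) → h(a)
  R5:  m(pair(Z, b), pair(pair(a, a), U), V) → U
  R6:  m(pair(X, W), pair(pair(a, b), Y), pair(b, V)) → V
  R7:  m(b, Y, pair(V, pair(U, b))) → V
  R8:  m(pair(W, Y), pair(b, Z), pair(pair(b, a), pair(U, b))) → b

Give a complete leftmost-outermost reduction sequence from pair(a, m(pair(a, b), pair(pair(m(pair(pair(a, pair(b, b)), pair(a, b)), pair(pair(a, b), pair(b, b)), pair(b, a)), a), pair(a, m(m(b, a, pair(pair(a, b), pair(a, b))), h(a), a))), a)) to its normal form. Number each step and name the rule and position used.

1. pair(a, m(pair(a, b), pair(pair(m(pair(pair(a, pair(b, b)), pair(a, b)), pair(pair(a, b), pair(b, b)), pair(b, a)), a), pair(a, m(m(b, a, pair(pair(a, b), pair(a, b))), h(a), a))), a))  →  pair(a, m(pair(a, b), pair(pair(a, a), pair(a, m(m(b, a, pair(pair(a, b), pair(a, b))), h(a), a))), a))   [R6 at 2.2.1.1]
2. pair(a, m(pair(a, b), pair(pair(a, a), pair(a, m(m(b, a, pair(pair(a, b), pair(a, b))), h(a), a))), a))  →  pair(a, pair(a, m(m(b, a, pair(pair(a, b), pair(a, b))), h(a), a)))   [R5 at 2]
3. pair(a, pair(a, m(m(b, a, pair(pair(a, b), pair(a, b))), h(a), a)))  →  pair(a, pair(a, m(pair(a, b), h(a), a)))   [R7 at 2.2.1]
4. pair(a, pair(a, m(pair(a, b), h(a), a)))  →  pair(a, pair(a, m(pair(a, b), pair(pair(a, a), a), a)))   [R1 at 2.2.2]
5. pair(a, pair(a, m(pair(a, b), pair(pair(a, a), a), a)))  →  pair(a, pair(a, a))   [R5 at 2.2]

pair(a, pair(a, a))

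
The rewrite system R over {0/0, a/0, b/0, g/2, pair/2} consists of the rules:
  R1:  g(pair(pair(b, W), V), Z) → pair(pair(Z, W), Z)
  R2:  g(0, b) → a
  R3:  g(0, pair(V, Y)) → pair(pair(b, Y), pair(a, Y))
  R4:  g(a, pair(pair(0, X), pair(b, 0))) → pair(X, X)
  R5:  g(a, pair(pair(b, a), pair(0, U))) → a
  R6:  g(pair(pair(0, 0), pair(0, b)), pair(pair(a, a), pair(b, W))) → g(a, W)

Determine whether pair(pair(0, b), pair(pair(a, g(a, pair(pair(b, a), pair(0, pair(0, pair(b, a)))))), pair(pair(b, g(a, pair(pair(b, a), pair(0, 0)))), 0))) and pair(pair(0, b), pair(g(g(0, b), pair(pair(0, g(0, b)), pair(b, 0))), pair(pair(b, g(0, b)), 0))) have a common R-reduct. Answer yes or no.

Reduce t₁ = pair(pair(0, b), pair(pair(a, g(a, pair(pair(b, a), pair(0, pair(0, pair(b, a)))))), pair(pair(b, g(a, pair(pair(b, a), pair(0, 0)))), 0))):
1. pair(pair(0, b), pair(pair(a, g(a, pair(pair(b, a), pair(0, pair(0, pair(b, a)))))), pair(pair(b, g(a, pair(pair(b, a), pair(0, 0)))), 0)))  →  pair(pair(0, b), pair(pair(a, a), pair(pair(b, g(a, pair(pair(b, a), pair(0, 0)))), 0)))   [R5 at 2.1.2]
2. pair(pair(0, b), pair(pair(a, a), pair(pair(b, g(a, pair(pair(b, a), pair(0, 0)))), 0)))  →  pair(pair(0, b), pair(pair(a, a), pair(pair(b, a), 0)))   [R5 at 2.2.1.2]

Reduce t₂ = pair(pair(0, b), pair(g(g(0, b), pair(pair(0, g(0, b)), pair(b, 0))), pair(pair(b, g(0, b)), 0))):
1. pair(pair(0, b), pair(g(g(0, b), pair(pair(0, g(0, b)), pair(b, 0))), pair(pair(b, g(0, b)), 0)))  →  pair(pair(0, b), pair(g(a, pair(pair(0, g(0, b)), pair(b, 0))), pair(pair(b, g(0, b)), 0)))   [R2 at 2.1.1]
2. pair(pair(0, b), pair(g(a, pair(pair(0, g(0, b)), pair(b, 0))), pair(pair(b, g(0, b)), 0)))  →  pair(pair(0, b), pair(pair(g(0, b), g(0, b)), pair(pair(b, g(0, b)), 0)))   [R4 at 2.1]
3. pair(pair(0, b), pair(pair(g(0, b), g(0, b)), pair(pair(b, g(0, b)), 0)))  →  pair(pair(0, b), pair(pair(a, g(0, b)), pair(pair(b, g(0, b)), 0)))   [R2 at 2.1.1]
4. pair(pair(0, b), pair(pair(a, g(0, b)), pair(pair(b, g(0, b)), 0)))  →  pair(pair(0, b), pair(pair(a, a), pair(pair(b, g(0, b)), 0)))   [R2 at 2.1.2]
5. pair(pair(0, b), pair(pair(a, a), pair(pair(b, g(0, b)), 0)))  →  pair(pair(0, b), pair(pair(a, a), pair(pair(b, a), 0)))   [R2 at 2.2.1.2]

yes — NF(t₁) = pair(pair(0, b), pair(pair(a, a), pair(pair(b, a), 0))), NF(t₂) = pair(pair(0, b), pair(pair(a, a), pair(pair(b, a), 0)))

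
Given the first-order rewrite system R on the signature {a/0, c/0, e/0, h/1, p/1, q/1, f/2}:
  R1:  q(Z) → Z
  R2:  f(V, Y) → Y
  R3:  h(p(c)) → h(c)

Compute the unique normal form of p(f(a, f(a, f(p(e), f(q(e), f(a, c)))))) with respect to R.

p(c)

1. p(f(a, f(a, f(p(e), f(q(e), f(a, c))))))  →  p(f(a, f(p(e), f(q(e), f(a, c)))))   [R2 at 1]
2. p(f(a, f(p(e), f(q(e), f(a, c)))))  →  p(f(p(e), f(q(e), f(a, c))))   [R2 at 1]
3. p(f(p(e), f(q(e), f(a, c))))  →  p(f(q(e), f(a, c)))   [R2 at 1]
4. p(f(q(e), f(a, c)))  →  p(f(a, c))   [R2 at 1]
5. p(f(a, c))  →  p(c)   [R2 at 1]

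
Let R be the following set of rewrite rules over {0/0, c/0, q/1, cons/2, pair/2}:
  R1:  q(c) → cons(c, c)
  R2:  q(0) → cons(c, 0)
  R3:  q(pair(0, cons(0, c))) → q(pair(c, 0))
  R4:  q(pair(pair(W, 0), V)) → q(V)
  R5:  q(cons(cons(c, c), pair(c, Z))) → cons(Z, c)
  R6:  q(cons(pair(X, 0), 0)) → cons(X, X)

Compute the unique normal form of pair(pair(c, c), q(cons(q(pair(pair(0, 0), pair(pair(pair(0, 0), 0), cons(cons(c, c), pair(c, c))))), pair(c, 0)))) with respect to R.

1. pair(pair(c, c), q(cons(q(pair(pair(0, 0), pair(pair(pair(0, 0), 0), cons(cons(c, c), pair(c, c))))), pair(c, 0))))  →  pair(pair(c, c), q(cons(q(pair(pair(pair(0, 0), 0), cons(cons(c, c), pair(c, c)))), pair(c, 0))))   [R4 at 2.1.1]
2. pair(pair(c, c), q(cons(q(pair(pair(pair(0, 0), 0), cons(cons(c, c), pair(c, c)))), pair(c, 0))))  →  pair(pair(c, c), q(cons(q(cons(cons(c, c), pair(c, c))), pair(c, 0))))   [R4 at 2.1.1]
3. pair(pair(c, c), q(cons(q(cons(cons(c, c), pair(c, c))), pair(c, 0))))  →  pair(pair(c, c), q(cons(cons(c, c), pair(c, 0))))   [R5 at 2.1.1]
4. pair(pair(c, c), q(cons(cons(c, c), pair(c, 0))))  →  pair(pair(c, c), cons(0, c))   [R5 at 2]

pair(pair(c, c), cons(0, c))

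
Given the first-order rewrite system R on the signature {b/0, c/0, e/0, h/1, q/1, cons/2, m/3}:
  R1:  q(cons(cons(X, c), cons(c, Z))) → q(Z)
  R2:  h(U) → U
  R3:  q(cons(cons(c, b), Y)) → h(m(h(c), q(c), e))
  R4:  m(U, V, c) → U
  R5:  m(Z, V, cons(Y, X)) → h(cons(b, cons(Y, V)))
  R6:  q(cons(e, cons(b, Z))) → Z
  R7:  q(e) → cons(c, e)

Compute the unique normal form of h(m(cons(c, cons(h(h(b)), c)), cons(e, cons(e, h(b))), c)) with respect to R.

cons(c, cons(b, c))

1. h(m(cons(c, cons(h(h(b)), c)), cons(e, cons(e, h(b))), c))  →  m(cons(c, cons(h(h(b)), c)), cons(e, cons(e, h(b))), c)   [R2 at ε]
2. m(cons(c, cons(h(h(b)), c)), cons(e, cons(e, h(b))), c)  →  cons(c, cons(h(h(b)), c))   [R4 at ε]
3. cons(c, cons(h(h(b)), c))  →  cons(c, cons(h(b), c))   [R2 at 2.1]
4. cons(c, cons(h(b), c))  →  cons(c, cons(b, c))   [R2 at 2.1]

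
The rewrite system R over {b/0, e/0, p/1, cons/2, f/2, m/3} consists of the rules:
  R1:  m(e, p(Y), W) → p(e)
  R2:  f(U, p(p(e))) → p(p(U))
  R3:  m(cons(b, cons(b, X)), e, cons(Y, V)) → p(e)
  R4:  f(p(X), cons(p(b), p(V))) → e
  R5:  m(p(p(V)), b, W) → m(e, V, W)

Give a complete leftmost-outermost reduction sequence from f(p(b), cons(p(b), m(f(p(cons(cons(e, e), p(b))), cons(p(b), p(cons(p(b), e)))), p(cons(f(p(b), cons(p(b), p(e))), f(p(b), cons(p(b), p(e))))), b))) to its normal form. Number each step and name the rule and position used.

e

1. f(p(b), cons(p(b), m(f(p(cons(cons(e, e), p(b))), cons(p(b), p(cons(p(b), e)))), p(cons(f(p(b), cons(p(b), p(e))), f(p(b), cons(p(b), p(e))))), b)))  →  f(p(b), cons(p(b), m(e, p(cons(f(p(b), cons(p(b), p(e))), f(p(b), cons(p(b), p(e))))), b)))   [R4 at 2.2.1]
2. f(p(b), cons(p(b), m(e, p(cons(f(p(b), cons(p(b), p(e))), f(p(b), cons(p(b), p(e))))), b)))  →  f(p(b), cons(p(b), p(e)))   [R1 at 2.2]
3. f(p(b), cons(p(b), p(e)))  →  e   [R4 at ε]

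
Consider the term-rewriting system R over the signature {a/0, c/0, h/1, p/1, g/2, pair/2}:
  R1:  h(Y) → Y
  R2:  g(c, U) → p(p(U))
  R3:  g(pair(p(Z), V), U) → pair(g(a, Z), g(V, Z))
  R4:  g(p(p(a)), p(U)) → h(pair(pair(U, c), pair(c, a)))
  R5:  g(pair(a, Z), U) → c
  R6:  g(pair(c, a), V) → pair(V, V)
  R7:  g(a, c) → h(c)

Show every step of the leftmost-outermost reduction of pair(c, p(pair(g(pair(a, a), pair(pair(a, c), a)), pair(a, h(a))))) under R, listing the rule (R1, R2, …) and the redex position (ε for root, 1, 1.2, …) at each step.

1. pair(c, p(pair(g(pair(a, a), pair(pair(a, c), a)), pair(a, h(a)))))  →  pair(c, p(pair(c, pair(a, h(a)))))   [R5 at 2.1.1]
2. pair(c, p(pair(c, pair(a, h(a)))))  →  pair(c, p(pair(c, pair(a, a))))   [R1 at 2.1.2.2]

pair(c, p(pair(c, pair(a, a))))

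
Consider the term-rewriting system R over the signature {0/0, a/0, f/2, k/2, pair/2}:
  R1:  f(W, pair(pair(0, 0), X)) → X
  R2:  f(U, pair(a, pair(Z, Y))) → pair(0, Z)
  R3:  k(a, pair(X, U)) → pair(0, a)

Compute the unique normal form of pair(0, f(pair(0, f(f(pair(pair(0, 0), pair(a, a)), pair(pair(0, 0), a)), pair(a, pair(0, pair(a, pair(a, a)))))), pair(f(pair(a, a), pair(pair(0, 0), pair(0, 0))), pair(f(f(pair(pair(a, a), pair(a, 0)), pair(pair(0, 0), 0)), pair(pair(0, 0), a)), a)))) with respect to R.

pair(0, pair(a, a))

1. pair(0, f(pair(0, f(f(pair(pair(0, 0), pair(a, a)), pair(pair(0, 0), a)), pair(a, pair(0, pair(a, pair(a, a)))))), pair(f(pair(a, a), pair(pair(0, 0), pair(0, 0))), pair(f(f(pair(pair(a, a), pair(a, 0)), pair(pair(0, 0), 0)), pair(pair(0, 0), a)), a))))  →  pair(0, f(pair(0, pair(0, 0)), pair(f(pair(a, a), pair(pair(0, 0), pair(0, 0))), pair(f(f(pair(pair(a, a), pair(a, 0)), pair(pair(0, 0), 0)), pair(pair(0, 0), a)), a))))   [R2 at 2.1.2]
2. pair(0, f(pair(0, pair(0, 0)), pair(f(pair(a, a), pair(pair(0, 0), pair(0, 0))), pair(f(f(pair(pair(a, a), pair(a, 0)), pair(pair(0, 0), 0)), pair(pair(0, 0), a)), a))))  →  pair(0, f(pair(0, pair(0, 0)), pair(pair(0, 0), pair(f(f(pair(pair(a, a), pair(a, 0)), pair(pair(0, 0), 0)), pair(pair(0, 0), a)), a))))   [R1 at 2.2.1]
3. pair(0, f(pair(0, pair(0, 0)), pair(pair(0, 0), pair(f(f(pair(pair(a, a), pair(a, 0)), pair(pair(0, 0), 0)), pair(pair(0, 0), a)), a))))  →  pair(0, pair(f(f(pair(pair(a, a), pair(a, 0)), pair(pair(0, 0), 0)), pair(pair(0, 0), a)), a))   [R1 at 2]
4. pair(0, pair(f(f(pair(pair(a, a), pair(a, 0)), pair(pair(0, 0), 0)), pair(pair(0, 0), a)), a))  →  pair(0, pair(a, a))   [R1 at 2.1]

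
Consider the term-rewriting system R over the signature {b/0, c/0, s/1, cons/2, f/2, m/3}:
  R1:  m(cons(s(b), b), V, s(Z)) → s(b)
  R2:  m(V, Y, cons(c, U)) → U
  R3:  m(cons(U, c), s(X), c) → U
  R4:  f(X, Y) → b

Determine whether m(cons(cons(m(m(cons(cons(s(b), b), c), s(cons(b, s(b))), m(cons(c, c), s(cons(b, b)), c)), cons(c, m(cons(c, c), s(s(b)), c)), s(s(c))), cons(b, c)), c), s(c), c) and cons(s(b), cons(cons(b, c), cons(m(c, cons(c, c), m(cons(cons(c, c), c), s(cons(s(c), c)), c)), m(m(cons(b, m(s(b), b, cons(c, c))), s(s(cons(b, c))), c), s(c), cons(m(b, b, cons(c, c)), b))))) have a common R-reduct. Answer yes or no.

Reduce t₁ = m(cons(cons(m(m(cons(cons(s(b), b), c), s(cons(b, s(b))), m(cons(c, c), s(cons(b, b)), c)), cons(c, m(cons(c, c), s(s(b)), c)), s(s(c))), cons(b, c)), c), s(c), c):
1. m(cons(cons(m(m(cons(cons(s(b), b), c), s(cons(b, s(b))), m(cons(c, c), s(cons(b, b)), c)), cons(c, m(cons(c, c), s(s(b)), c)), s(s(c))), cons(b, c)), c), s(c), c)  →  cons(m(m(cons(cons(s(b), b), c), s(cons(b, s(b))), m(cons(c, c), s(cons(b, b)), c)), cons(c, m(cons(c, c), s(s(b)), c)), s(s(c))), cons(b, c))   [R3 at ε]
2. cons(m(m(cons(cons(s(b), b), c), s(cons(b, s(b))), m(cons(c, c), s(cons(b, b)), c)), cons(c, m(cons(c, c), s(s(b)), c)), s(s(c))), cons(b, c))  →  cons(m(m(cons(cons(s(b), b), c), s(cons(b, s(b))), c), cons(c, m(cons(c, c), s(s(b)), c)), s(s(c))), cons(b, c))   [R3 at 1.1.3]
3. cons(m(m(cons(cons(s(b), b), c), s(cons(b, s(b))), c), cons(c, m(cons(c, c), s(s(b)), c)), s(s(c))), cons(b, c))  →  cons(m(cons(s(b), b), cons(c, m(cons(c, c), s(s(b)), c)), s(s(c))), cons(b, c))   [R3 at 1.1]
4. cons(m(cons(s(b), b), cons(c, m(cons(c, c), s(s(b)), c)), s(s(c))), cons(b, c))  →  cons(s(b), cons(b, c))   [R1 at 1]

Reduce t₂ = cons(s(b), cons(cons(b, c), cons(m(c, cons(c, c), m(cons(cons(c, c), c), s(cons(s(c), c)), c)), m(m(cons(b, m(s(b), b, cons(c, c))), s(s(cons(b, c))), c), s(c), cons(m(b, b, cons(c, c)), b))))):
1. cons(s(b), cons(cons(b, c), cons(m(c, cons(c, c), m(cons(cons(c, c), c), s(cons(s(c), c)), c)), m(m(cons(b, m(s(b), b, cons(c, c))), s(s(cons(b, c))), c), s(c), cons(m(b, b, cons(c, c)), b)))))  →  cons(s(b), cons(cons(b, c), cons(m(c, cons(c, c), cons(c, c)), m(m(cons(b, m(s(b), b, cons(c, c))), s(s(cons(b, c))), c), s(c), cons(m(b, b, cons(c, c)), b)))))   [R3 at 2.2.1.3]
2. cons(s(b), cons(cons(b, c), cons(m(c, cons(c, c), cons(c, c)), m(m(cons(b, m(s(b), b, cons(c, c))), s(s(cons(b, c))), c), s(c), cons(m(b, b, cons(c, c)), b)))))  →  cons(s(b), cons(cons(b, c), cons(c, m(m(cons(b, m(s(b), b, cons(c, c))), s(s(cons(b, c))), c), s(c), cons(m(b, b, cons(c, c)), b)))))   [R2 at 2.2.1]
3. cons(s(b), cons(cons(b, c), cons(c, m(m(cons(b, m(s(b), b, cons(c, c))), s(s(cons(b, c))), c), s(c), cons(m(b, b, cons(c, c)), b)))))  →  cons(s(b), cons(cons(b, c), cons(c, m(m(cons(b, c), s(s(cons(b, c))), c), s(c), cons(m(b, b, cons(c, c)), b)))))   [R2 at 2.2.2.1.1.2]
4. cons(s(b), cons(cons(b, c), cons(c, m(m(cons(b, c), s(s(cons(b, c))), c), s(c), cons(m(b, b, cons(c, c)), b)))))  →  cons(s(b), cons(cons(b, c), cons(c, m(b, s(c), cons(m(b, b, cons(c, c)), b)))))   [R3 at 2.2.2.1]
5. cons(s(b), cons(cons(b, c), cons(c, m(b, s(c), cons(m(b, b, cons(c, c)), b)))))  →  cons(s(b), cons(cons(b, c), cons(c, m(b, s(c), cons(c, b)))))   [R2 at 2.2.2.3.1]
6. cons(s(b), cons(cons(b, c), cons(c, m(b, s(c), cons(c, b)))))  →  cons(s(b), cons(cons(b, c), cons(c, b)))   [R2 at 2.2.2]

no — NF(t₁) = cons(s(b), cons(b, c)), NF(t₂) = cons(s(b), cons(cons(b, c), cons(c, b)))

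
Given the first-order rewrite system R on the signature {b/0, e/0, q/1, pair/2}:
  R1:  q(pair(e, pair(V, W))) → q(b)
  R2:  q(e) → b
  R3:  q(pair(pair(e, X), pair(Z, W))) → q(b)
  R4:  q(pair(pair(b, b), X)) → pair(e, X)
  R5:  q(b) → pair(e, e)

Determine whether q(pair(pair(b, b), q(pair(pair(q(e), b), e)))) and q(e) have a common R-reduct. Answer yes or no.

no — NF(t₁) = pair(e, pair(e, e)), NF(t₂) = b

Reduce t₁ = q(pair(pair(b, b), q(pair(pair(q(e), b), e)))):
1. q(pair(pair(b, b), q(pair(pair(q(e), b), e))))  →  pair(e, q(pair(pair(q(e), b), e)))   [R4 at ε]
2. pair(e, q(pair(pair(q(e), b), e)))  →  pair(e, q(pair(pair(b, b), e)))   [R2 at 2.1.1.1]
3. pair(e, q(pair(pair(b, b), e)))  →  pair(e, pair(e, e))   [R4 at 2]

Reduce t₂ = q(e):
1. q(e)  →  b   [R2 at ε]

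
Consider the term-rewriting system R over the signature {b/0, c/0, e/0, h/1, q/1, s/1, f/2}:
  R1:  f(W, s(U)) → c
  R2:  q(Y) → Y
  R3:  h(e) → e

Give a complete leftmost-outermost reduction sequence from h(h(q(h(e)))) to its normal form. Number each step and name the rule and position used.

e

1. h(h(q(h(e))))  →  h(h(h(e)))   [R2 at 1.1]
2. h(h(h(e)))  →  h(h(e))   [R3 at 1.1]
3. h(h(e))  →  h(e)   [R3 at 1]
4. h(e)  →  e   [R3 at ε]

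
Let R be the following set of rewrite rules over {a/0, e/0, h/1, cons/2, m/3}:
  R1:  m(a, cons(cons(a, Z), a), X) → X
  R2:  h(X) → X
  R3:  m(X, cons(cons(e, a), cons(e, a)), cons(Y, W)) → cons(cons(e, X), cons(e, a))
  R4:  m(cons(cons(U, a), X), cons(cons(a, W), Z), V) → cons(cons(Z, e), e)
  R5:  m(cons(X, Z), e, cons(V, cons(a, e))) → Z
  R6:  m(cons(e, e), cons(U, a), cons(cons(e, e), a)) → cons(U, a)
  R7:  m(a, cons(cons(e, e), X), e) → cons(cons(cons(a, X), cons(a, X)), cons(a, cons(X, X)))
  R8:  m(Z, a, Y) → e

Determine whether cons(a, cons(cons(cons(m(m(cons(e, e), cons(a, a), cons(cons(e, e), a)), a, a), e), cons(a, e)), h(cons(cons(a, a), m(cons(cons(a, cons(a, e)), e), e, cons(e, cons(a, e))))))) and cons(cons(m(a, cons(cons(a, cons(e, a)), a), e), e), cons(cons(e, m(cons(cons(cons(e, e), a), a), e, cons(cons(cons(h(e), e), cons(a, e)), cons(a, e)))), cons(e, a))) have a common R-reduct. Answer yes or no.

no — NF(t₁) = cons(a, cons(cons(cons(e, e), cons(a, e)), cons(cons(a, a), e))), NF(t₂) = cons(cons(e, e), cons(cons(e, a), cons(e, a)))

Reduce t₁ = cons(a, cons(cons(cons(m(m(cons(e, e), cons(a, a), cons(cons(e, e), a)), a, a), e), cons(a, e)), h(cons(cons(a, a), m(cons(cons(a, cons(a, e)), e), e, cons(e, cons(a, e))))))):
1. cons(a, cons(cons(cons(m(m(cons(e, e), cons(a, a), cons(cons(e, e), a)), a, a), e), cons(a, e)), h(cons(cons(a, a), m(cons(cons(a, cons(a, e)), e), e, cons(e, cons(a, e)))))))  →  cons(a, cons(cons(cons(e, e), cons(a, e)), h(cons(cons(a, a), m(cons(cons(a, cons(a, e)), e), e, cons(e, cons(a, e)))))))   [R8 at 2.1.1.1]
2. cons(a, cons(cons(cons(e, e), cons(a, e)), h(cons(cons(a, a), m(cons(cons(a, cons(a, e)), e), e, cons(e, cons(a, e)))))))  →  cons(a, cons(cons(cons(e, e), cons(a, e)), cons(cons(a, a), m(cons(cons(a, cons(a, e)), e), e, cons(e, cons(a, e))))))   [R2 at 2.2]
3. cons(a, cons(cons(cons(e, e), cons(a, e)), cons(cons(a, a), m(cons(cons(a, cons(a, e)), e), e, cons(e, cons(a, e))))))  →  cons(a, cons(cons(cons(e, e), cons(a, e)), cons(cons(a, a), e)))   [R5 at 2.2.2]

Reduce t₂ = cons(cons(m(a, cons(cons(a, cons(e, a)), a), e), e), cons(cons(e, m(cons(cons(cons(e, e), a), a), e, cons(cons(cons(h(e), e), cons(a, e)), cons(a, e)))), cons(e, a))):
1. cons(cons(m(a, cons(cons(a, cons(e, a)), a), e), e), cons(cons(e, m(cons(cons(cons(e, e), a), a), e, cons(cons(cons(h(e), e), cons(a, e)), cons(a, e)))), cons(e, a)))  →  cons(cons(e, e), cons(cons(e, m(cons(cons(cons(e, e), a), a), e, cons(cons(cons(h(e), e), cons(a, e)), cons(a, e)))), cons(e, a)))   [R1 at 1.1]
2. cons(cons(e, e), cons(cons(e, m(cons(cons(cons(e, e), a), a), e, cons(cons(cons(h(e), e), cons(a, e)), cons(a, e)))), cons(e, a)))  →  cons(cons(e, e), cons(cons(e, a), cons(e, a)))   [R5 at 2.1.2]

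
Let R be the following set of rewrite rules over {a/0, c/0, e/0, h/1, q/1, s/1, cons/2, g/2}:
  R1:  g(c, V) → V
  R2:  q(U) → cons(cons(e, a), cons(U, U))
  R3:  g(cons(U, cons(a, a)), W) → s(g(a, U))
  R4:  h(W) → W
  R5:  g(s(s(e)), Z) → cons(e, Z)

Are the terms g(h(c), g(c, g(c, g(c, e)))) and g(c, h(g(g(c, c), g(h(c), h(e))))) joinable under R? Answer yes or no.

Reduce t₁ = g(h(c), g(c, g(c, g(c, e)))):
1. g(h(c), g(c, g(c, g(c, e))))  →  g(c, g(c, g(c, g(c, e))))   [R4 at 1]
2. g(c, g(c, g(c, g(c, e))))  →  g(c, g(c, g(c, e)))   [R1 at ε]
3. g(c, g(c, g(c, e)))  →  g(c, g(c, e))   [R1 at ε]
4. g(c, g(c, e))  →  g(c, e)   [R1 at ε]
5. g(c, e)  →  e   [R1 at ε]

Reduce t₂ = g(c, h(g(g(c, c), g(h(c), h(e))))):
1. g(c, h(g(g(c, c), g(h(c), h(e)))))  →  h(g(g(c, c), g(h(c), h(e))))   [R1 at ε]
2. h(g(g(c, c), g(h(c), h(e))))  →  g(g(c, c), g(h(c), h(e)))   [R4 at ε]
3. g(g(c, c), g(h(c), h(e)))  →  g(c, g(h(c), h(e)))   [R1 at 1]
4. g(c, g(h(c), h(e)))  →  g(h(c), h(e))   [R1 at ε]
5. g(h(c), h(e))  →  g(c, h(e))   [R4 at 1]
6. g(c, h(e))  →  h(e)   [R1 at ε]
7. h(e)  →  e   [R4 at ε]

yes — NF(t₁) = e, NF(t₂) = e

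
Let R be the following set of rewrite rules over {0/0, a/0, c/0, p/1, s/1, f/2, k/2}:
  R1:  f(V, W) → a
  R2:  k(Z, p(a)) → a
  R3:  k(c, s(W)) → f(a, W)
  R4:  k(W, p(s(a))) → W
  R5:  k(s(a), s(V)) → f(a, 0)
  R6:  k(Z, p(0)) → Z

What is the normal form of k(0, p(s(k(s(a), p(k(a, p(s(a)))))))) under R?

0

1. k(0, p(s(k(s(a), p(k(a, p(s(a))))))))  →  k(0, p(s(k(s(a), p(a)))))   [R4 at 2.1.1.2.1]
2. k(0, p(s(k(s(a), p(a)))))  →  k(0, p(s(a)))   [R2 at 2.1.1]
3. k(0, p(s(a)))  →  0   [R4 at ε]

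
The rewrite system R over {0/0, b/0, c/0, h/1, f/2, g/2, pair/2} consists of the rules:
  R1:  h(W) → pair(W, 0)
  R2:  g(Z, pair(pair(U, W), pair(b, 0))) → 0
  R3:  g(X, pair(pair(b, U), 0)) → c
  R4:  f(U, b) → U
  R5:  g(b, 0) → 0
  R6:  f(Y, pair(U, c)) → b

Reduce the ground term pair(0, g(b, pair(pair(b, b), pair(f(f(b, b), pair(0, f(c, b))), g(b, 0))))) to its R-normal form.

pair(0, 0)

1. pair(0, g(b, pair(pair(b, b), pair(f(f(b, b), pair(0, f(c, b))), g(b, 0)))))  →  pair(0, g(b, pair(pair(b, b), pair(f(b, pair(0, f(c, b))), g(b, 0)))))   [R4 at 2.2.2.1.1]
2. pair(0, g(b, pair(pair(b, b), pair(f(b, pair(0, f(c, b))), g(b, 0)))))  →  pair(0, g(b, pair(pair(b, b), pair(f(b, pair(0, c)), g(b, 0)))))   [R4 at 2.2.2.1.2.2]
3. pair(0, g(b, pair(pair(b, b), pair(f(b, pair(0, c)), g(b, 0)))))  →  pair(0, g(b, pair(pair(b, b), pair(b, g(b, 0)))))   [R6 at 2.2.2.1]
4. pair(0, g(b, pair(pair(b, b), pair(b, g(b, 0)))))  →  pair(0, g(b, pair(pair(b, b), pair(b, 0))))   [R5 at 2.2.2.2]
5. pair(0, g(b, pair(pair(b, b), pair(b, 0))))  →  pair(0, 0)   [R2 at 2]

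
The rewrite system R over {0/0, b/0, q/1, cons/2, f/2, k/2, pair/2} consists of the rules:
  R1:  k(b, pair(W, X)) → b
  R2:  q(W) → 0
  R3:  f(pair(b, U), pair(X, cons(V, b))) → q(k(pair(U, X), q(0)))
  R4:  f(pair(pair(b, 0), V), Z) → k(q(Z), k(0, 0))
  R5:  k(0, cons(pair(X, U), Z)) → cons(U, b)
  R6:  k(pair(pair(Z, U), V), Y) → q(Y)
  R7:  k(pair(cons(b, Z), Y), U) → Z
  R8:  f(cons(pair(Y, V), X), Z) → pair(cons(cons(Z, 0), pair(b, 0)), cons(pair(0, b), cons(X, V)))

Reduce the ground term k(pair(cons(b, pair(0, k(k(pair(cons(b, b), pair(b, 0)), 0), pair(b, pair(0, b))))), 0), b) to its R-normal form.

1. k(pair(cons(b, pair(0, k(k(pair(cons(b, b), pair(b, 0)), 0), pair(b, pair(0, b))))), 0), b)  →  pair(0, k(k(pair(cons(b, b), pair(b, 0)), 0), pair(b, pair(0, b))))   [R7 at ε]
2. pair(0, k(k(pair(cons(b, b), pair(b, 0)), 0), pair(b, pair(0, b))))  →  pair(0, k(b, pair(b, pair(0, b))))   [R7 at 2.1]
3. pair(0, k(b, pair(b, pair(0, b))))  →  pair(0, b)   [R1 at 2]

pair(0, b)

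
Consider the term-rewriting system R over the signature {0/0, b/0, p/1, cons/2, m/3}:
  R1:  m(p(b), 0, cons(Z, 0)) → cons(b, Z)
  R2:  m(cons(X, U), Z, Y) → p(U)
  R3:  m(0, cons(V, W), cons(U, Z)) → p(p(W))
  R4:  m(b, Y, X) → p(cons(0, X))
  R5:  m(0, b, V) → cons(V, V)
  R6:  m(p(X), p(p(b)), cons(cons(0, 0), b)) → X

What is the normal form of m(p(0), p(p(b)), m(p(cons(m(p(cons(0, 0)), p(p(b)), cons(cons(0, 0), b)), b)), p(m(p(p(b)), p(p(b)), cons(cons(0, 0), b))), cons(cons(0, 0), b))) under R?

1. m(p(0), p(p(b)), m(p(cons(m(p(cons(0, 0)), p(p(b)), cons(cons(0, 0), b)), b)), p(m(p(p(b)), p(p(b)), cons(cons(0, 0), b))), cons(cons(0, 0), b)))  →  m(p(0), p(p(b)), m(p(cons(cons(0, 0), b)), p(m(p(p(b)), p(p(b)), cons(cons(0, 0), b))), cons(cons(0, 0), b)))   [R6 at 3.1.1.1]
2. m(p(0), p(p(b)), m(p(cons(cons(0, 0), b)), p(m(p(p(b)), p(p(b)), cons(cons(0, 0), b))), cons(cons(0, 0), b)))  →  m(p(0), p(p(b)), m(p(cons(cons(0, 0), b)), p(p(b)), cons(cons(0, 0), b)))   [R6 at 3.2.1]
3. m(p(0), p(p(b)), m(p(cons(cons(0, 0), b)), p(p(b)), cons(cons(0, 0), b)))  →  m(p(0), p(p(b)), cons(cons(0, 0), b))   [R6 at 3]
4. m(p(0), p(p(b)), cons(cons(0, 0), b))  →  0   [R6 at ε]

0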